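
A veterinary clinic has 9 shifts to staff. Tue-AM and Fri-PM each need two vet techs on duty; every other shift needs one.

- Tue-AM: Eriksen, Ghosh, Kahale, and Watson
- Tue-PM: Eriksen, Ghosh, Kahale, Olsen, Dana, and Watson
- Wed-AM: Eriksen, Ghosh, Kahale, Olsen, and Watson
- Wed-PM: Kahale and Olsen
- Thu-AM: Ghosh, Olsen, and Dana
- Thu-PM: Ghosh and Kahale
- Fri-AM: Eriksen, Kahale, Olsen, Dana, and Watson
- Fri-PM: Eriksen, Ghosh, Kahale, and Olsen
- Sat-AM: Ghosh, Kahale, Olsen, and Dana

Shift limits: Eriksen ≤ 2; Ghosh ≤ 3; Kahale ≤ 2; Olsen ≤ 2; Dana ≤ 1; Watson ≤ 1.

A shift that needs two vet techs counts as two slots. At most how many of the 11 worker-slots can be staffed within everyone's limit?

Total capacity across all vet techs is 2+3+2+2+1+1 = 11, and 11 slots are needed, so at most 11 can be filled.
An assignment achieving 11: Tue-AM→Eriksen+Ghosh, Tue-PM→Watson, Wed-AM→Olsen, Wed-PM→Kahale, Thu-AM→Ghosh, Thu-PM→Ghosh, Fri-AM→Dana, Fri-PM→Eriksen+Kahale, Sat-AM→Olsen.
Loads: Eriksen 2/2, Ghosh 3/3, Kahale 2/2, Olsen 2/2, Dana 1/1, Watson 1/1.

11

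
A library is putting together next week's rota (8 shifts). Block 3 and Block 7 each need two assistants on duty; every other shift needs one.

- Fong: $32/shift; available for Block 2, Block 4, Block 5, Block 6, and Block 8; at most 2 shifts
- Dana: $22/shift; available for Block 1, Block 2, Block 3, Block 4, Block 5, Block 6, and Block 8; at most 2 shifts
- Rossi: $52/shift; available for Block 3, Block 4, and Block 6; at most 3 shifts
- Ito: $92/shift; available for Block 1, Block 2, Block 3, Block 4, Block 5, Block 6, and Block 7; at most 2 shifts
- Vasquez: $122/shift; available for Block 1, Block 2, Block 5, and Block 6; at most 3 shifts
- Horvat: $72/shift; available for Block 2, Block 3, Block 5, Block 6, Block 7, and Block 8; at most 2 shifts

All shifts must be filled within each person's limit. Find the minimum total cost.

$500

Block 7 can only be covered by Ito and Horvat, so that assignment is forced.
Picking the cheapest available assistant for each shift independently would cost $370, but that ignores the shift limits.
An optimal schedule: Block 1→Dana, Block 2→Fong, Block 3→Rossi+Horvat, Block 4→Rossi, Block 5→Fong, Block 6→Rossi, Block 7→Horvat+Ito, Block 8→Dana.
Total: 22 + 32 + 52 + 72 + 52 + 32 + 52 + 72 + 92 + 22 = $500.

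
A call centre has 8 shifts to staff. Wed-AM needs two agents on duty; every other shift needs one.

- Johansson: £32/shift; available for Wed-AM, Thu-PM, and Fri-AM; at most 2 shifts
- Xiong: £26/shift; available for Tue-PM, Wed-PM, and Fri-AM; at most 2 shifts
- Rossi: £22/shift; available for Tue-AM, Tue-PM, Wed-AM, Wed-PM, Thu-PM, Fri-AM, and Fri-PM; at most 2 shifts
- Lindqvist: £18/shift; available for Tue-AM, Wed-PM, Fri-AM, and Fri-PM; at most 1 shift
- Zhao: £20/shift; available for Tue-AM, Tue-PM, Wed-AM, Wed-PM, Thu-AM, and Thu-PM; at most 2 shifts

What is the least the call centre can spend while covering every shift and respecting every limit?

£218

Thu-AM can only be covered by Zhao, so that assignment is forced.
Picking the cheapest available agent for each shift independently would cost £174, but that ignores the shift limits.
An optimal schedule: Tue-AM→Rossi, Tue-PM→Xiong, Wed-AM→Johansson+Zhao, Wed-PM→Xiong, Thu-AM→Zhao, Thu-PM→Johansson, Fri-AM→Lindqvist, Fri-PM→Rossi.
Total: 22 + 26 + 32 + 20 + 26 + 20 + 32 + 18 + 22 = £218.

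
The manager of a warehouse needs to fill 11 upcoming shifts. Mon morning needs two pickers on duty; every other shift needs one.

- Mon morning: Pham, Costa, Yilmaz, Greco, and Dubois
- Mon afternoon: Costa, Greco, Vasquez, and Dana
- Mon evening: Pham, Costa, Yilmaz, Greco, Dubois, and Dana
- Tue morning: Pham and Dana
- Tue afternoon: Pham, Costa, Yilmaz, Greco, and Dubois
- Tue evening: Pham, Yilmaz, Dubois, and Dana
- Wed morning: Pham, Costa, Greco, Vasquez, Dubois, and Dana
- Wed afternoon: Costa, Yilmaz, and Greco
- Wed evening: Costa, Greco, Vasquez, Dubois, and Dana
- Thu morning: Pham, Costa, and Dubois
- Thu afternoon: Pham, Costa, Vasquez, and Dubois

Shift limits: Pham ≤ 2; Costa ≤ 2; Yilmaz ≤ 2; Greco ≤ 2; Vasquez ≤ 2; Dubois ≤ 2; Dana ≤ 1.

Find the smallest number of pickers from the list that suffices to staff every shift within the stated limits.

12 slots to fill and no one can take more than 2, so at least ⌈12/2⌉ = 6 pickers are needed.
Pham, Costa, Yilmaz, Greco, Vasquez, and Dubois alone can cover everything: Mon morning→Greco+Dubois, Mon afternoon→Costa, Mon evening→Yilmaz, Tue morning→Pham, Tue afternoon→Yilmaz, Tue evening→Pham, Wed morning→Vasquez, Wed afternoon→Costa, Wed evening→Greco, Thu morning→Dubois, Thu afternoon→Vasquez.

6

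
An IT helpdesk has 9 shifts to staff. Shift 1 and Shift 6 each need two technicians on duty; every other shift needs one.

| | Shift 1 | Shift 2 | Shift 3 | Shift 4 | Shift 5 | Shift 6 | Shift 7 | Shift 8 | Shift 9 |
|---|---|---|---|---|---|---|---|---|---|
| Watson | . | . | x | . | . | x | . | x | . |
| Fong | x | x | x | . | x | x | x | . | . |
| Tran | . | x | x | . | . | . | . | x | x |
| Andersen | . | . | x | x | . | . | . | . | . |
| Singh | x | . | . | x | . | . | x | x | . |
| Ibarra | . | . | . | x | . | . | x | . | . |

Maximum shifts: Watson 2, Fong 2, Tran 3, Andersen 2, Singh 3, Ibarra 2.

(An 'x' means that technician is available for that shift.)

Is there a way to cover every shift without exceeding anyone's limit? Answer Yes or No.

Total capacity is 14 and 11 slots are needed, so capacity alone doesn't rule it out.
Shifts {Shift 1, Shift 5, Shift 6} need 5 worker-slots in total, but the technicians available for any of those shifts (Watson, Fong, and Singh) can supply at most 4 among them. So no valid schedule exists.

No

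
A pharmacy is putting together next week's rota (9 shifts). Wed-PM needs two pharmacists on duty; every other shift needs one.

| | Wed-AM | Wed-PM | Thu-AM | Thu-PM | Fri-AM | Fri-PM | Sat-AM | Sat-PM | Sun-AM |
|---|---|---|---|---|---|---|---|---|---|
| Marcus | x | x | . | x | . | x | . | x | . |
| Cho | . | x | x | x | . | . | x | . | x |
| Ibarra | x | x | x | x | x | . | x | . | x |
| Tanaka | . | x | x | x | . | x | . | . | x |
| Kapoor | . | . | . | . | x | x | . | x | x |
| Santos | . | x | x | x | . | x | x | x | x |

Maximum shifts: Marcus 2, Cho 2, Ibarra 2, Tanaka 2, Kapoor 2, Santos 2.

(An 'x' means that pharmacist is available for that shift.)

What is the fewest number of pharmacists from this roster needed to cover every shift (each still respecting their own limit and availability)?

10 slots to fill and no one can take more than 2, so at least ⌈10/2⌉ = 5 pharmacists are needed.
Marcus, Cho, Ibarra, Tanaka, and Kapoor alone can cover everything: Wed-AM→Marcus, Wed-PM→Ibarra+Tanaka, Thu-AM→Cho, Thu-PM→Tanaka, Fri-AM→Ibarra, Fri-PM→Kapoor, Sat-AM→Cho, Sat-PM→Marcus, Sun-AM→Kapoor.

5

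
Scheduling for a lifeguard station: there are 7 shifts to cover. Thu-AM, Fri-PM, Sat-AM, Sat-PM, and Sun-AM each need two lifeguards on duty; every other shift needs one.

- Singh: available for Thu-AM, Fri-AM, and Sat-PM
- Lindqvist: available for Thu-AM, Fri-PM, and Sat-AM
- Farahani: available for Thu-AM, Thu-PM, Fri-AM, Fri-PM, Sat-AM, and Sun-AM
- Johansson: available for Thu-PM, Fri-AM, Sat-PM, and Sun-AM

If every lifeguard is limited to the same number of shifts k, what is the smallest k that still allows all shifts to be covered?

3

With 4 lifeguards and 12 worker-slots to fill, someone must work at least ⌈12/4⌉ = 3 shifts, so k ≥ 3.
k = 3 works: Thu-AM→Singh+Lindqvist, Thu-PM→Johansson, Fri-AM→Singh, Fri-PM→Lindqvist+Farahani, Sat-AM→Lindqvist+Farahani, Sat-PM→Singh+Johansson, Sun-AM→Farahani+Johansson.
Loads: Singh 3, Lindqvist 3, Farahani 3, Johansson 3 — all ≤ 3.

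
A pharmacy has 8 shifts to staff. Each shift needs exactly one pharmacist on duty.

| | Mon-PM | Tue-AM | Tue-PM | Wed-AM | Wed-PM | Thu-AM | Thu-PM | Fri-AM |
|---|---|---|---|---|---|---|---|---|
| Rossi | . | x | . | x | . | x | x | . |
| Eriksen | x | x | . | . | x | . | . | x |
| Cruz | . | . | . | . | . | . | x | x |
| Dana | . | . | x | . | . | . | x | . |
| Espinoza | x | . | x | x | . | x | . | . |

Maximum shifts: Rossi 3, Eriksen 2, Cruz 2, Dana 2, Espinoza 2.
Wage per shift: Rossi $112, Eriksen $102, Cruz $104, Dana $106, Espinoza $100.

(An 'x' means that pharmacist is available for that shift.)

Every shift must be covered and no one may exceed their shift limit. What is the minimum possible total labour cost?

$830

Wed-PM can only be covered by Eriksen, so that assignment is forced.
Picking the cheapest available pharmacist for each shift independently would cost $810, but that ignores the shift limits.
An optimal schedule: Mon-PM→Espinoza, Tue-AM→Eriksen, Tue-PM→Dana, Wed-AM→Espinoza, Wed-PM→Eriksen, Thu-AM→Rossi, Thu-PM→Cruz, Fri-AM→Cruz.
Total: 100 + 102 + 106 + 100 + 102 + 112 + 104 + 104 = $830.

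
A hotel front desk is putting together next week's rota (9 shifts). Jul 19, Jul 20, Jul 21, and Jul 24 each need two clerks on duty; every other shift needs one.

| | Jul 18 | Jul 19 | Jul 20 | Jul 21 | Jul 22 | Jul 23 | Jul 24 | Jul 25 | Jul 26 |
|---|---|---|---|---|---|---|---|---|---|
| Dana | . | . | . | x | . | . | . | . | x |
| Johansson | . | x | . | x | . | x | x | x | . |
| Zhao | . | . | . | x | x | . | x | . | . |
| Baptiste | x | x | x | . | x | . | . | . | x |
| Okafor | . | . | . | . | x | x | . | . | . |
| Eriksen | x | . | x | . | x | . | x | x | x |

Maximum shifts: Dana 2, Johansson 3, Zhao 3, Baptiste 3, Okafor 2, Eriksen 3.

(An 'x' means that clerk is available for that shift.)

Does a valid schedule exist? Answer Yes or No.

Yes

Jul 19 can only be covered by Johansson and Baptiste, so that assignment is forced.
Jul 20 can only be covered by Baptiste and Eriksen, so that assignment is forced.
One valid schedule: Jul 18→Baptiste, Jul 19→Johansson+Baptiste, Jul 20→Baptiste+Eriksen, Jul 21→Dana+Zhao, Jul 22→Zhao, Jul 23→Johansson, Jul 24→Zhao+Eriksen, Jul 25→Johansson, Jul 26→Dana.
Loads: Dana 2/2, Johansson 3/3, Zhao 3/3, Baptiste 3/3, Okafor 0/2, Eriksen 2/3 — all within limits.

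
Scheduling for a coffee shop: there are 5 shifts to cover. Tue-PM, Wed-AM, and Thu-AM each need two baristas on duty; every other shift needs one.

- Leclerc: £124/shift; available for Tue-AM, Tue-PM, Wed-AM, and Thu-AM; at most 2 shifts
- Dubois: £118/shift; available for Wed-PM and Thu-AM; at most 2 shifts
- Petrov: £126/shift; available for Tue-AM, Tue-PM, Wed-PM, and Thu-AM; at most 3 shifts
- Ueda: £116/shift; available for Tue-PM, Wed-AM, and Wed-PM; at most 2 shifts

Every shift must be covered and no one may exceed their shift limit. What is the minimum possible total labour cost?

Wed-AM can only be covered by Leclerc and Ueda, so that assignment is forced.
Picking the cheapest available barista for each shift independently would cost £962, but that ignores the shift limits.
An optimal schedule: Tue-AM→Leclerc, Tue-PM→Petrov+Ueda, Wed-AM→Leclerc+Ueda, Wed-PM→Dubois, Thu-AM→Dubois+Petrov.
Total: 124 + 126 + 116 + 124 + 116 + 118 + 118 + 126 = £968.

£968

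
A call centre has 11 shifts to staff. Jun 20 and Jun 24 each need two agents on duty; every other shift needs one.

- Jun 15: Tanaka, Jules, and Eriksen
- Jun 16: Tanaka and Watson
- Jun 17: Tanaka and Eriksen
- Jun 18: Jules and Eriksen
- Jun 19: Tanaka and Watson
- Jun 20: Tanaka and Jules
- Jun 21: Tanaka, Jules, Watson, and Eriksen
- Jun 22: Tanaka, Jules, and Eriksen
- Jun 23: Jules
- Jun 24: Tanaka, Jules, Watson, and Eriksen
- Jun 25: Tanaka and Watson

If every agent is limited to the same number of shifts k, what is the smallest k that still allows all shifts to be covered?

4

With 4 agents and 13 worker-slots to fill, someone must work at least ⌈13/4⌉ = 4 shifts, so k ≥ 4.
k = 4 works: Jun 15→Jules, Jun 16→Tanaka, Jun 17→Tanaka, Jun 18→Jules, Jun 19→Tanaka, Jun 20→Tanaka+Jules, Jun 21→Watson, Jun 22→Eriksen, Jun 23→Jules, Jun 24→Watson+Eriksen, Jun 25→Watson.
Loads: Tanaka 4, Jules 4, Watson 3, Eriksen 2 — all ≤ 4.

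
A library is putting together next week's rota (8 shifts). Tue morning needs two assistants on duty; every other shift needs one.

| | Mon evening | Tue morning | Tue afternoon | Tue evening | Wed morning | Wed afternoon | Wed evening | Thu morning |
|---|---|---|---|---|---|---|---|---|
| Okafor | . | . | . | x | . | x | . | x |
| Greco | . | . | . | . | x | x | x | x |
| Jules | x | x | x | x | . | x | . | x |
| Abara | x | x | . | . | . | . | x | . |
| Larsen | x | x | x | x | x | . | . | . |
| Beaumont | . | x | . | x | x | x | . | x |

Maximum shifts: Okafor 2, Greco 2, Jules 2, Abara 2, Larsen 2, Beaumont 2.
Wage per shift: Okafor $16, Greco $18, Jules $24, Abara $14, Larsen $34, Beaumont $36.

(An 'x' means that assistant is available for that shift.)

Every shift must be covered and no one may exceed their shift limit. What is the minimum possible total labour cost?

$178

Picking the cheapest available assistant for each shift independently would cost $156, but that ignores the shift limits.
An optimal schedule: Mon evening→Abara, Tue morning→Jules+Larsen, Tue afternoon→Jules, Tue evening→Okafor, Wed morning→Greco, Wed afternoon→Okafor, Wed evening→Abara, Thu morning→Greco.
Total: 14 + 24 + 34 + 24 + 16 + 18 + 16 + 14 + 18 = $178.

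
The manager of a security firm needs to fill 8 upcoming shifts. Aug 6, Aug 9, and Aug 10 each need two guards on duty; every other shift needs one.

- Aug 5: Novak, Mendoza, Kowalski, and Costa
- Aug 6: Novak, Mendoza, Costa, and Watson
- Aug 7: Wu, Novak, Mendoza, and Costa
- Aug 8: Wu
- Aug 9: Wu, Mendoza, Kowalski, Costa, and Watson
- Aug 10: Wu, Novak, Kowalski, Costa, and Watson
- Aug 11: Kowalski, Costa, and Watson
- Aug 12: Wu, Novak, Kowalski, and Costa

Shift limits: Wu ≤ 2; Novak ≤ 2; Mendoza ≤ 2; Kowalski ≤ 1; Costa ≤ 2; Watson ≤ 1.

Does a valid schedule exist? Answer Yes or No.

Total capacity is 2+2+2+1+2+1 = 10 but 11 worker-slots are needed — infeasible.

No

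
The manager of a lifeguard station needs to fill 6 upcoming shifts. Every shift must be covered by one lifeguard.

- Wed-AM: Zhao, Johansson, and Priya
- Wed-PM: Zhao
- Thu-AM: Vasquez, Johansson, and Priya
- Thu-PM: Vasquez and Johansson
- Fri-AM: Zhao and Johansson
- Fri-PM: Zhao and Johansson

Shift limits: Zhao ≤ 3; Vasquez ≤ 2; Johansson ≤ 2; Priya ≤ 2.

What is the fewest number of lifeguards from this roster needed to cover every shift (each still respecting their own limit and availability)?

6 slots to fill and no one can take more than 3, so at least ⌈6/3⌉ = 2 lifeguards are needed.
Any 2 lifeguards together have capacity at most 3+2 = 5 < 6 slots, so 2 can never suffice.
Zhao, Vasquez, and Johansson alone can cover everything: Wed-AM→Zhao, Wed-PM→Zhao, Thu-AM→Vasquez, Thu-PM→Vasquez, Fri-AM→Zhao, Fri-PM→Johansson.

3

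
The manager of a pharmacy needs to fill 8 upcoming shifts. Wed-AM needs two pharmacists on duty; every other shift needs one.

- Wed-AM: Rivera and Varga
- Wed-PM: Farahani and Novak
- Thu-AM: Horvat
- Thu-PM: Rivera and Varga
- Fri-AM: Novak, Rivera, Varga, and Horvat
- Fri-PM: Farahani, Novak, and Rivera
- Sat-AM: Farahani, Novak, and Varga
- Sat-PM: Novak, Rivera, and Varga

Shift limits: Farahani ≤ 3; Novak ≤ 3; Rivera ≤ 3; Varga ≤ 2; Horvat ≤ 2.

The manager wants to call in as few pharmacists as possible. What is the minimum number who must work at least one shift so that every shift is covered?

9 slots to fill and no one can take more than 3, so at least ⌈9/3⌉ = 3 pharmacists are needed.
Shifts {Wed-AM, Wed-PM, Thu-AM} need 4 slots, but among the pharmacists available for them (Farahani, Novak, Rivera, Varga, and Horvat) any 3 together supply at most 3. So 3 pharmacists are not enough.
Farahani, Rivera, Varga, and Horvat alone can cover everything: Wed-AM→Rivera+Varga, Wed-PM→Farahani, Thu-AM→Horvat, Thu-PM→Rivera, Fri-AM→Varga, Fri-PM→Farahani, Sat-AM→Farahani, Sat-PM→Rivera.

4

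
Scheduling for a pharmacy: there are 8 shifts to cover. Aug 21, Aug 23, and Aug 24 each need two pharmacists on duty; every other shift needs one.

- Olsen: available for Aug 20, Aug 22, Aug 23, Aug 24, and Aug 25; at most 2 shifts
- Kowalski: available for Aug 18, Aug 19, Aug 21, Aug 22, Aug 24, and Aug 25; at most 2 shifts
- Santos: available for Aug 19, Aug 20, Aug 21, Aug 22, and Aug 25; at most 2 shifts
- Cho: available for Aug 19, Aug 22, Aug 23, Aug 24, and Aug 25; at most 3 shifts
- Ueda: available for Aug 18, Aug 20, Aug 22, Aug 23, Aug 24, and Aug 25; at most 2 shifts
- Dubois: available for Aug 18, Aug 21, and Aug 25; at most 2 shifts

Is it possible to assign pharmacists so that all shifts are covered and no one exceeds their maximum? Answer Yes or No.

One valid schedule: Aug 18→Kowalski, Aug 19→Kowalski, Aug 20→Olsen, Aug 21→Santos+Dubois, Aug 22→Santos, Aug 23→Olsen+Cho, Aug 24→Cho+Ueda, Aug 25→Cho.
Loads: Olsen 2/2, Kowalski 2/2, Santos 2/2, Cho 3/3, Ueda 1/2, Dubois 1/2 — all within limits.

Yes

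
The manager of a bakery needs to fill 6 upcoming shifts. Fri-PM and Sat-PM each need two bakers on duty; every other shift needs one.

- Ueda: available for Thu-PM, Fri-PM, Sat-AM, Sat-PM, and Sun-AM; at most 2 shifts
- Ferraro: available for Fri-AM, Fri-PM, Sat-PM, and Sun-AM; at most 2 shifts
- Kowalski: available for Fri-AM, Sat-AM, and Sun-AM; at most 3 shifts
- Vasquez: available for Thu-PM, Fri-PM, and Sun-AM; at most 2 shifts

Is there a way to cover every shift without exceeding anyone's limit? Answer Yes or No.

Sat-PM can only be covered by Ueda and Ferraro, so that assignment is forced.
One valid schedule: Thu-PM→Ueda, Fri-AM→Kowalski, Fri-PM→Ferraro+Vasquez, Sat-AM→Kowalski, Sat-PM→Ueda+Ferraro, Sun-AM→Kowalski.
Loads: Ueda 2/2, Ferraro 2/2, Kowalski 3/3, Vasquez 1/2 — all within limits.

Yes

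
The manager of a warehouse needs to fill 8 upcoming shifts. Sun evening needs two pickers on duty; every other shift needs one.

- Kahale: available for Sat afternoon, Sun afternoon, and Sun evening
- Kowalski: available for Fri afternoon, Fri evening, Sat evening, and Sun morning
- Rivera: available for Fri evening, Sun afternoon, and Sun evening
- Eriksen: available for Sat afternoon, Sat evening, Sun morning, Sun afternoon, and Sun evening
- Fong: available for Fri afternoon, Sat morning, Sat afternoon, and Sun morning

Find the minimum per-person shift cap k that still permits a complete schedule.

With 5 pickers and 9 worker-slots to fill, someone must work at least ⌈9/5⌉ = 2 shifts, so k ≥ 2.
k = 2 works: Fri afternoon→Kowalski, Fri evening→Kowalski, Sat morning→Fong, Sat afternoon→Kahale, Sat evening→Eriksen, Sun morning→Eriksen, Sun afternoon→Rivera, Sun evening→Kahale+Rivera.
Loads: Kahale 2, Kowalski 2, Rivera 2, Eriksen 2, Fong 1 — all ≤ 2.

2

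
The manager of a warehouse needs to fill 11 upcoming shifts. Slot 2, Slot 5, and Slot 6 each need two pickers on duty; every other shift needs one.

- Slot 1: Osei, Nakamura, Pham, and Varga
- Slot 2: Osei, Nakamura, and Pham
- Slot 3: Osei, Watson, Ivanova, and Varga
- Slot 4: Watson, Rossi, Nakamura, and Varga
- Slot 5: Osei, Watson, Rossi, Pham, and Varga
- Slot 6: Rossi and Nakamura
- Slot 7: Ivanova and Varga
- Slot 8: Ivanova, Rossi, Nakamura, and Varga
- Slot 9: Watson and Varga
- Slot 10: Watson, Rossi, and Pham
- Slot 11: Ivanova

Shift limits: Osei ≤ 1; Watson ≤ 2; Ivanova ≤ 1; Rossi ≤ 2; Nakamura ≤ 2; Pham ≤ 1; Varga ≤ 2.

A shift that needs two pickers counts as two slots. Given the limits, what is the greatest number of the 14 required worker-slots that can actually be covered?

11

Total capacity across all pickers is 1+2+1+2+2+1+2 = 11, and 14 slots are needed, so at most 11 can be filled.
An assignment achieving 11: Slot 1→Pham, Slot 2→Osei+Nakamura, Slot 3→Varga, Slot 4→Rossi, Slot 6→Rossi+Nakamura, Slot 7→Varga, Slot 9→Watson, Slot 10→Watson, Slot 11→Ivanova.
Loads: Osei 1/1, Watson 2/2, Ivanova 1/1, Rossi 2/2, Nakamura 2/2, Pham 1/1, Varga 2/2.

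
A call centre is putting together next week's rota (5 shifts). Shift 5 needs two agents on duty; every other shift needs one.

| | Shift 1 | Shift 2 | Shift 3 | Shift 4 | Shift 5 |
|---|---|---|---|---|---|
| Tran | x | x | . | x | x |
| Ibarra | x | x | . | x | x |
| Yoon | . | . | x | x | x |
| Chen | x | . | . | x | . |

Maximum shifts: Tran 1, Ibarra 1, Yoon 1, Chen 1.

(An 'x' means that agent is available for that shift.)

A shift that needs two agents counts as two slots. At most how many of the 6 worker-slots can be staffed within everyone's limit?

4

Total capacity across all agents is 1+1+1+1 = 4, and 6 slots are needed, so at most 4 can be filled.
An assignment achieving 4: Shift 1→Ibarra, Shift 2→Tran, Shift 3→Yoon, Shift 4→Chen.
Loads: Tran 1/1, Ibarra 1/1, Yoon 1/1, Chen 1/1.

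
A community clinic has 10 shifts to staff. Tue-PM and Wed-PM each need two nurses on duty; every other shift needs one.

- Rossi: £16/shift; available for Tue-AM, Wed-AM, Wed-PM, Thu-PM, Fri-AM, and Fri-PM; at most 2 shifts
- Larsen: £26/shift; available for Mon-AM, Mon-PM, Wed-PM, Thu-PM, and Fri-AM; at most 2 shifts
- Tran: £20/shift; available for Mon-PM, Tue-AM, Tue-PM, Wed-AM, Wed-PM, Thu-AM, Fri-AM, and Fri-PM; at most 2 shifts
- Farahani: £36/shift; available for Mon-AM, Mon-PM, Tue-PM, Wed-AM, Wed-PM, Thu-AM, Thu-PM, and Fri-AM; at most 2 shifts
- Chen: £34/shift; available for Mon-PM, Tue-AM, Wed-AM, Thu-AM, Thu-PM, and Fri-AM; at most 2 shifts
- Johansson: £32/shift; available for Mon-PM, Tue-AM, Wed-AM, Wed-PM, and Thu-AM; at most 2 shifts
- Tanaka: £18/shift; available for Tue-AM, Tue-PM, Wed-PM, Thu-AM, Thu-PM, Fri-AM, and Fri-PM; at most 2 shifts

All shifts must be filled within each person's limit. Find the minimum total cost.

Picking the cheapest available nurse for each shift independently would cost £216, but that ignores the shift limits.
An optimal schedule: Mon-AM→Larsen, Mon-PM→Tran, Tue-AM→Rossi, Tue-PM→Tanaka+Tran, Wed-AM→Johansson, Wed-PM→Larsen+Johansson, Thu-AM→Tanaka, Thu-PM→Chen, Fri-AM→Chen, Fri-PM→Rossi.
Total: 26 + 20 + 16 + 18 + 20 + 32 + 26 + 32 + 18 + 34 + 34 + 16 = £292.

£292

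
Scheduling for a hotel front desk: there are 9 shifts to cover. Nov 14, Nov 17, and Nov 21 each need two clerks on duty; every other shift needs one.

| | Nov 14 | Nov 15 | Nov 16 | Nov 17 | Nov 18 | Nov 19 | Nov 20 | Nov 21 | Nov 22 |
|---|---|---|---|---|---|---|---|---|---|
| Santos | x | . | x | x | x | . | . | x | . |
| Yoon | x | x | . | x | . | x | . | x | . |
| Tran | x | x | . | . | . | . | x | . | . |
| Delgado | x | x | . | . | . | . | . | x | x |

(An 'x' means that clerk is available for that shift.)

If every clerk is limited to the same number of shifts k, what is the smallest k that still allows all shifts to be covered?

With 4 clerks and 12 worker-slots to fill, someone must work at least ⌈12/4⌉ = 3 shifts, so k ≥ 3.
k = 3 works: Nov 14→Tran+Delgado, Nov 15→Tran, Nov 16→Santos, Nov 17→Santos+Yoon, Nov 18→Santos, Nov 19→Yoon, Nov 20→Tran, Nov 21→Yoon+Delgado, Nov 22→Delgado.
Loads: Santos 3, Yoon 3, Tran 3, Delgado 3 — all ≤ 3.

3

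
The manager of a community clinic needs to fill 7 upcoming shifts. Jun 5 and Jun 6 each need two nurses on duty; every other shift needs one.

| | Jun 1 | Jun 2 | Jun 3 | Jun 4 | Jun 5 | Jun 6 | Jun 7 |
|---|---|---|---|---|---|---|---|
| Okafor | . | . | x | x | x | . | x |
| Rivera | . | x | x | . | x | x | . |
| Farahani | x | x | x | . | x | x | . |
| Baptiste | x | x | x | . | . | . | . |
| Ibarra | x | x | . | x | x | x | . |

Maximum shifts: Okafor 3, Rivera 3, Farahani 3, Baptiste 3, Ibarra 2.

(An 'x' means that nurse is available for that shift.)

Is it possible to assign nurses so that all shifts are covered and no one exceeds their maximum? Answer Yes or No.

Jun 7 can only be covered by Okafor, so that assignment is forced.
One valid schedule: Jun 1→Farahani, Jun 2→Rivera, Jun 3→Okafor, Jun 4→Okafor, Jun 5→Rivera+Farahani, Jun 6→Rivera+Farahani, Jun 7→Okafor.
Loads: Okafor 3/3, Rivera 3/3, Farahani 3/3, Baptiste 0/3, Ibarra 0/2 — all within limits.

Yes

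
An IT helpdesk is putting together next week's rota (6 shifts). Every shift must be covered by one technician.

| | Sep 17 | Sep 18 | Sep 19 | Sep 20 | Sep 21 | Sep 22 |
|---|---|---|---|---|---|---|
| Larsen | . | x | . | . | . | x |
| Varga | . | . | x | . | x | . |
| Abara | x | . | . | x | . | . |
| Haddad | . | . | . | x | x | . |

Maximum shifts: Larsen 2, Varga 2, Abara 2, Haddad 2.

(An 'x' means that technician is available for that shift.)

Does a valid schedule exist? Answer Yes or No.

Yes

Sep 17 can only be covered by Abara, so that assignment is forced.
Sep 18 can only be covered by Larsen, so that assignment is forced.
Sep 19 can only be covered by Varga, so that assignment is forced.
One valid schedule: Sep 17→Abara, Sep 18→Larsen, Sep 19→Varga, Sep 20→Abara, Sep 21→Varga, Sep 22→Larsen.
Loads: Larsen 2/2, Varga 2/2, Abara 2/2, Haddad 0/2 — all within limits.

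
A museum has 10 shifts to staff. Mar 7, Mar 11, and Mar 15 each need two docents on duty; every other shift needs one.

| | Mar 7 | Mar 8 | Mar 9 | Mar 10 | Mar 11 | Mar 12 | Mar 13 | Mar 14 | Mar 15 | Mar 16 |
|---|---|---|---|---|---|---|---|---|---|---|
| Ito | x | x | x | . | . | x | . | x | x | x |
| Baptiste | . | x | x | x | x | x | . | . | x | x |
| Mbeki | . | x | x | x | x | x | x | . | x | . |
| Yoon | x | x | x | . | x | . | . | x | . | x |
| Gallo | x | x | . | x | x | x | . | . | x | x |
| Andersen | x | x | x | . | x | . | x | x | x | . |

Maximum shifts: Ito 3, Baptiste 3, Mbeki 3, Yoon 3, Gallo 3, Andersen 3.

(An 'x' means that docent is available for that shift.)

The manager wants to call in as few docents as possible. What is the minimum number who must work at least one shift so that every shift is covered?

5

13 slots to fill and no one can take more than 3, so at least ⌈13/3⌉ = 5 docents are needed.
Ito, Baptiste, Mbeki, Yoon, and Gallo alone can cover everything: Mar 7→Ito+Yoon, Mar 8→Mbeki, Mar 9→Ito, Mar 10→Baptiste, Mar 11→Yoon+Gallo, Mar 12→Baptiste, Mar 13→Mbeki, Mar 14→Ito, Mar 15→Mbeki+Gallo, Mar 16→Baptiste.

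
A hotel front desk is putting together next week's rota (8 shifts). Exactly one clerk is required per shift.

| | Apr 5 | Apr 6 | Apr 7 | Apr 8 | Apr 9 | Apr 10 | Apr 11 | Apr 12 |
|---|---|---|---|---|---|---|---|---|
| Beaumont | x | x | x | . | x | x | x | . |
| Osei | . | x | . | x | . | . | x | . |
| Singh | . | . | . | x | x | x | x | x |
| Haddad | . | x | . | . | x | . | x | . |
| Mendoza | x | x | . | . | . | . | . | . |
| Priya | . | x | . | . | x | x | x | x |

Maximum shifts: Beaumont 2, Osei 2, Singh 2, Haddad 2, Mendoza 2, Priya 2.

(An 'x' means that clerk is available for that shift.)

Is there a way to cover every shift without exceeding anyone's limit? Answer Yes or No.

Apr 7 can only be covered by Beaumont, so that assignment is forced.
One valid schedule: Apr 5→Beaumont, Apr 6→Osei, Apr 7→Beaumont, Apr 8→Osei, Apr 9→Haddad, Apr 10→Singh, Apr 11→Haddad, Apr 12→Singh.
Loads: Beaumont 2/2, Osei 2/2, Singh 2/2, Haddad 2/2, Mendoza 0/2, Priya 0/2 — all within limits.

Yes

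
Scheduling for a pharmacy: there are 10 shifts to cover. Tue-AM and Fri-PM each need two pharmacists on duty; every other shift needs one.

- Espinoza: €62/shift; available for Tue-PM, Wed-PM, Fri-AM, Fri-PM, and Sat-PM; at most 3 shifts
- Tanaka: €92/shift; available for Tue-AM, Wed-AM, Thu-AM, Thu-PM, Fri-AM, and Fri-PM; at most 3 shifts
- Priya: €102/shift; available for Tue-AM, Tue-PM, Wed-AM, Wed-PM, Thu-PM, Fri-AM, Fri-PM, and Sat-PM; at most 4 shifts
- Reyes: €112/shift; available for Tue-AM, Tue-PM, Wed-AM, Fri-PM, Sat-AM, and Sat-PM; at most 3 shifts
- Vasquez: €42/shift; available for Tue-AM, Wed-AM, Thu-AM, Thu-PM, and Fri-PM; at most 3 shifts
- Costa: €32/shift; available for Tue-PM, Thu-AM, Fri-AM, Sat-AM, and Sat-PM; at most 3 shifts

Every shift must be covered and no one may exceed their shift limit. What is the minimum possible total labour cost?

€684

Picking the cheapest available pharmacist for each shift independently would cost €544, but that ignores the shift limits.
An optimal schedule: Tue-AM→Vasquez+Tanaka, Tue-PM→Costa, Wed-AM→Vasquez, Wed-PM→Espinoza, Thu-AM→Costa, Thu-PM→Vasquez, Fri-AM→Tanaka, Fri-PM→Espinoza+Tanaka, Sat-AM→Costa, Sat-PM→Espinoza.
Total: 42 + 92 + 32 + 42 + 62 + 32 + 42 + 92 + 62 + 92 + 32 + 62 = €684.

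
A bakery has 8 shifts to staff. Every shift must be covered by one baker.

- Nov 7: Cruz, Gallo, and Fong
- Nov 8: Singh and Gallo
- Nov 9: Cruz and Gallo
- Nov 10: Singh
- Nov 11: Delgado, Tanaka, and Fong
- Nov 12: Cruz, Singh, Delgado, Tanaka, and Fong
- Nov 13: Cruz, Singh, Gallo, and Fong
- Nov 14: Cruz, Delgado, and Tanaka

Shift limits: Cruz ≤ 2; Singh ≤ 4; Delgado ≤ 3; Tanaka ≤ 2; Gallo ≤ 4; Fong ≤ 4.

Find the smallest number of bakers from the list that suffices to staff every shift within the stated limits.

8 slots to fill and no one can take more than 4, so at least ⌈8/4⌉ = 2 bakers are needed.
Shifts {Nov 9, Nov 10, Nov 11} need 3 slots, but among the bakers available for them (Cruz, Singh, Delgado, Tanaka, Gallo, and Fong) any 2 together supply at most 2. So 2 bakers are not enough.
Cruz, Singh, and Delgado alone can cover everything: Nov 7→Cruz, Nov 8→Singh, Nov 9→Cruz, Nov 10→Singh, Nov 11→Delgado, Nov 12→Singh, Nov 13→Singh, Nov 14→Delgado.

3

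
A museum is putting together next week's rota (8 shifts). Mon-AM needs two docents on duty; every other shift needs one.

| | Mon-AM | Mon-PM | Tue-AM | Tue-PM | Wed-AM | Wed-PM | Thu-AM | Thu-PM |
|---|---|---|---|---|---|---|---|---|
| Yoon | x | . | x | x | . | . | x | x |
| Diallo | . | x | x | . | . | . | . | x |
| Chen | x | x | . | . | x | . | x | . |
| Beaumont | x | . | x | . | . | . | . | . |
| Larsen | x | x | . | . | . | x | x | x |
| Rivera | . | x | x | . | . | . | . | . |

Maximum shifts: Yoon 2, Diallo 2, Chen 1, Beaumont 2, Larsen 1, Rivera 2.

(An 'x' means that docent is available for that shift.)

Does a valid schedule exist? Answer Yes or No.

Total capacity is 10 and 9 slots are needed, so capacity alone doesn't rule it out.
Shifts {Mon-AM, Tue-PM, Wed-AM, Wed-PM, Thu-AM} need 6 worker-slots in total, but the docents available for any of those shifts (Yoon, Chen, Beaumont, and Larsen) can supply at most 5 among them. So no valid schedule exists.

No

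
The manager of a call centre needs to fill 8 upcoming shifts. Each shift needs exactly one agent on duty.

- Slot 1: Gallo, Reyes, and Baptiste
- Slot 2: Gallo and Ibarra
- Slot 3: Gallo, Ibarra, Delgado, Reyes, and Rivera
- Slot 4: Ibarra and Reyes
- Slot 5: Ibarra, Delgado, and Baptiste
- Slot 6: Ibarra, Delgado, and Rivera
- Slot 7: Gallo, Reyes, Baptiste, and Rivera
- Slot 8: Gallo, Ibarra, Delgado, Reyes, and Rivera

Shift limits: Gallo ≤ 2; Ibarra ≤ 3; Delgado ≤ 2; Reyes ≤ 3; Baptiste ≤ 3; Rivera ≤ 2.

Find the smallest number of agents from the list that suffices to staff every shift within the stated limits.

8 slots to fill and no one can take more than 3, so at least ⌈8/3⌉ = 3 agents are needed.
Gallo, Ibarra, and Reyes alone can cover everything: Slot 1→Gallo, Slot 2→Gallo, Slot 3→Reyes, Slot 4→Ibarra, Slot 5→Ibarra, Slot 6→Ibarra, Slot 7→Reyes, Slot 8→Reyes.

3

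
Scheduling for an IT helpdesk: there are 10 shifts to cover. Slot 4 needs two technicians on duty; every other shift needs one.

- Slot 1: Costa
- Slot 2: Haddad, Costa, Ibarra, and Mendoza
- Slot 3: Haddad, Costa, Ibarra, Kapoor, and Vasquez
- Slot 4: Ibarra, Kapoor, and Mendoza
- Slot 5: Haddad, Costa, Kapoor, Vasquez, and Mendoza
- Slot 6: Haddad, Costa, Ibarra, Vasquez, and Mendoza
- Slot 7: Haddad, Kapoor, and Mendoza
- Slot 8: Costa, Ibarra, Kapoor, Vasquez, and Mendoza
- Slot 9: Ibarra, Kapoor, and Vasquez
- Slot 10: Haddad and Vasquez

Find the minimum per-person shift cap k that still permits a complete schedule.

2

With 6 technicians and 11 worker-slots to fill, someone must work at least ⌈11/6⌉ = 2 shifts, so k ≥ 2.
k = 2 works: Slot 1→Costa, Slot 2→Costa, Slot 3→Kapoor, Slot 4→Ibarra+Kapoor, Slot 5→Vasquez, Slot 6→Vasquez, Slot 7→Haddad, Slot 8→Mendoza, Slot 9→Ibarra, Slot 10→Haddad.
Loads: Haddad 2, Costa 2, Ibarra 2, Kapoor 2, Vasquez 2, Mendoza 1 — all ≤ 2.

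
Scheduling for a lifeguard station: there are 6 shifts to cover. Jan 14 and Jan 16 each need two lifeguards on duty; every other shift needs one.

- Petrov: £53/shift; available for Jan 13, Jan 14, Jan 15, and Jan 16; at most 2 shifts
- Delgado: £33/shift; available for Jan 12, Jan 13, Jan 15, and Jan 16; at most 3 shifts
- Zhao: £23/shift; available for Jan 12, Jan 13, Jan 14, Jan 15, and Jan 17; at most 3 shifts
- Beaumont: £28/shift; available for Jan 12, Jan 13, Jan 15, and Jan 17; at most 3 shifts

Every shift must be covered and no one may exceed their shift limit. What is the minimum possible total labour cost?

Jan 14 can only be covered by Petrov and Zhao, so that assignment is forced.
Jan 16 can only be covered by Petrov and Delgado, so that assignment is forced.
Picking the cheapest available lifeguard for each shift independently would cost £254, but that ignores the shift limits.
An optimal schedule: Jan 12→Zhao, Jan 13→Beaumont, Jan 14→Zhao+Petrov, Jan 15→Beaumont, Jan 16→Delgado+Petrov, Jan 17→Zhao.
Total: 23 + 28 + 23 + 53 + 28 + 33 + 53 + 23 = £264.

£264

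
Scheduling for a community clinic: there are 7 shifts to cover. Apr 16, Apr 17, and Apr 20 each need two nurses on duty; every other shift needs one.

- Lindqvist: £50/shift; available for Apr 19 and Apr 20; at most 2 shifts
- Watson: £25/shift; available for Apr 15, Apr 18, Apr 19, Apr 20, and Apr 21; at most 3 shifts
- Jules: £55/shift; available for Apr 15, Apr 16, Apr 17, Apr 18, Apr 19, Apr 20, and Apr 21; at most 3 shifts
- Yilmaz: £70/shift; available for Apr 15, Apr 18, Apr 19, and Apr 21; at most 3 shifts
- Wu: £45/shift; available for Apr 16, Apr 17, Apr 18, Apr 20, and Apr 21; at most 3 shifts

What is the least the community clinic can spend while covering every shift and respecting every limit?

Apr 16 can only be covered by Jules and Wu, so that assignment is forced.
Apr 17 can only be covered by Jules and Wu, so that assignment is forced.
Picking the cheapest available nurse for each shift independently would cost £370, but that ignores the shift limits.
An optimal schedule: Apr 15→Watson, Apr 16→Wu+Jules, Apr 17→Wu+Jules, Apr 18→Watson, Apr 19→Lindqvist, Apr 20→Wu+Lindqvist, Apr 21→Watson.
Total: 25 + 45 + 55 + 45 + 55 + 25 + 50 + 45 + 50 + 25 = £420.

£420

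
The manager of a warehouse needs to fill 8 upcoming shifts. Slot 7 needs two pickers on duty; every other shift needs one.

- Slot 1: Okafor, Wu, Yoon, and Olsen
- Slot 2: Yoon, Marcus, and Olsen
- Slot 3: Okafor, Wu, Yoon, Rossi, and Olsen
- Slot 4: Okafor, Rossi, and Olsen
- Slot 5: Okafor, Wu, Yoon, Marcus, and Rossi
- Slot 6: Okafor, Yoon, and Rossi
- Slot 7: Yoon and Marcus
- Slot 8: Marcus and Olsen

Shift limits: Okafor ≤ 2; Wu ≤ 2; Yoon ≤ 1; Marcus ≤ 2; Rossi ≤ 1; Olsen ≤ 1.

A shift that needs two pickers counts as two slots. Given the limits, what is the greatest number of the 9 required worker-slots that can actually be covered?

9

Total capacity across all pickers is 2+2+1+2+1+1 = 9, and 9 slots are needed, so at most 9 can be filled.
An assignment achieving 9: Slot 1→Wu, Slot 2→Olsen, Slot 3→Wu, Slot 4→Okafor, Slot 5→Rossi, Slot 6→Okafor, Slot 7→Yoon+Marcus, Slot 8→Marcus.
Loads: Okafor 2/2, Wu 2/2, Yoon 1/1, Marcus 2/2, Rossi 1/1, Olsen 1/1.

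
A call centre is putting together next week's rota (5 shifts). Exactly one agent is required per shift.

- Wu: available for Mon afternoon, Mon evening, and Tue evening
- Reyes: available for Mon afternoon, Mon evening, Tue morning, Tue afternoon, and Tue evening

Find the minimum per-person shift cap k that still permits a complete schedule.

3

With 2 agents and 5 worker-slots to fill, someone must work at least ⌈5/2⌉ = 3 shifts, so k ≥ 3.
k = 3 works: Mon afternoon→Wu, Mon evening→Wu, Tue morning→Reyes, Tue afternoon→Reyes, Tue evening→Wu.
Loads: Wu 3, Reyes 2 — all ≤ 3.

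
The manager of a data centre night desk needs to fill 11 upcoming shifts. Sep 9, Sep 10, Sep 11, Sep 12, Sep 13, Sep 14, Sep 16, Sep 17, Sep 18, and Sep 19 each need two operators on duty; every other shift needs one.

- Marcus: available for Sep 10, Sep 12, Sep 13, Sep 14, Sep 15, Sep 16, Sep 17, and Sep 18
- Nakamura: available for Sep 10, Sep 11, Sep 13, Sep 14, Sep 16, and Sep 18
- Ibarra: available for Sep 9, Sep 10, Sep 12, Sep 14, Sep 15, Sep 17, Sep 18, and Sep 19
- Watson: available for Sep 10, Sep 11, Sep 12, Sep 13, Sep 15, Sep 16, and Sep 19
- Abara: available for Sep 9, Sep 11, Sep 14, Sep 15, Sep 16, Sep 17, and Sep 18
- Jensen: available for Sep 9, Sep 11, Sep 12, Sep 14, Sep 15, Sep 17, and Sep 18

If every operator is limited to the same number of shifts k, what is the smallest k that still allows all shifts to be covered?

4

With 6 operators and 21 worker-slots to fill, someone must work at least ⌈21/6⌉ = 4 shifts, so k ≥ 4.
k = 4 works: Sep 9→Ibarra+Abara, Sep 10→Marcus+Nakamura, Sep 11→Nakamura+Watson, Sep 12→Marcus+Ibarra, Sep 13→Marcus+Nakamura, Sep 14→Abara+Jensen, Sep 15→Marcus, Sep 16→Nakamura+Watson, Sep 17→Ibarra+Abara, Sep 18→Abara+Jensen, Sep 19→Ibarra+Watson.
Loads: Marcus 4, Nakamura 4, Ibarra 4, Watson 3, Abara 4, Jensen 2 — all ≤ 4.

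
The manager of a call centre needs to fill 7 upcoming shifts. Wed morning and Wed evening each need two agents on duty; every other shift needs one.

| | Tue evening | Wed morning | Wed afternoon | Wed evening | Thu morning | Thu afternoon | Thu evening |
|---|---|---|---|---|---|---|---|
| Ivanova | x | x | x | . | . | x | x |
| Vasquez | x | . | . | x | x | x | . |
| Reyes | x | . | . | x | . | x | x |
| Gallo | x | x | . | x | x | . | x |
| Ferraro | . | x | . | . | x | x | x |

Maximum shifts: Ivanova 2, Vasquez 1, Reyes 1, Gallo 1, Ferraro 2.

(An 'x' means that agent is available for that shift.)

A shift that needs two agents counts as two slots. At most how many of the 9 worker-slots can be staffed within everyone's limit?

Total capacity across all agents is 2+1+1+1+2 = 7, and 9 slots are needed, so at most 7 can be filled.
An assignment achieving 7: Wed morning→Ivanova+Gallo, Wed afternoon→Ivanova, Wed evening→Vasquez+Reyes, Thu morning→Ferraro, Thu afternoon→Ferraro.
Loads: Ivanova 2/2, Vasquez 1/1, Reyes 1/1, Gallo 1/1, Ferraro 2/2.

7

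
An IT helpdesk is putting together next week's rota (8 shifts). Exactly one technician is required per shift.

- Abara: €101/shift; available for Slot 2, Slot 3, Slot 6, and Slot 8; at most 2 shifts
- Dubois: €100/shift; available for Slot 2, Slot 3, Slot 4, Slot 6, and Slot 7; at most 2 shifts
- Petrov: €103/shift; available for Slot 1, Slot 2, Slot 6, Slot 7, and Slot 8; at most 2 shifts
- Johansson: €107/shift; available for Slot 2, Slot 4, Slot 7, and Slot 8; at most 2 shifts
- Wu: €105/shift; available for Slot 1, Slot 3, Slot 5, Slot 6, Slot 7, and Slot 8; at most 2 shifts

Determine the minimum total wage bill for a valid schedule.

Slot 5 can only be covered by Wu, so that assignment is forced.
Picking the cheapest available technician for each shift independently would cost €809, but that ignores the shift limits.
An optimal schedule: Slot 1→Petrov, Slot 2→Abara, Slot 3→Dubois, Slot 4→Dubois, Slot 5→Wu, Slot 6→Abara, Slot 7→Petrov, Slot 8→Wu.
Total: 103 + 101 + 100 + 100 + 105 + 101 + 103 + 105 = €818.

€818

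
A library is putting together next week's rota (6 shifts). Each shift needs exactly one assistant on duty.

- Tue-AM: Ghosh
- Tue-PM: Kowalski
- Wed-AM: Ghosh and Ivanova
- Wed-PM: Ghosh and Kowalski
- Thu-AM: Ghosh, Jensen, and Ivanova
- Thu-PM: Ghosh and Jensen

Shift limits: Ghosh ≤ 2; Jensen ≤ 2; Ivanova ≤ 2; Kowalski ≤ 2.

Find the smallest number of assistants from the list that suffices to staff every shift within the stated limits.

3

6 slots to fill and no one can take more than 2, so at least ⌈6/2⌉ = 3 assistants are needed.
Ghosh, Jensen, and Kowalski alone can cover everything: Tue-AM→Ghosh, Tue-PM→Kowalski, Wed-AM→Ghosh, Wed-PM→Kowalski, Thu-AM→Jensen, Thu-PM→Jensen.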